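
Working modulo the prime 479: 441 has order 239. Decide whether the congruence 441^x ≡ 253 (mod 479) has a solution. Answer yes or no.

yes

253 ∈ ⟨441⟩ iff 253^239 ≡ 1 (mod 479), since |⟨441⟩| = 239.
253^239 mod 479 = 1.
Since 1 = 1, 253 lies in the subgroup.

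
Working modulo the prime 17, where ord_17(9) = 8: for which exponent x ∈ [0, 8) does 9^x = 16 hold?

Successive powers of 9 modulo 17:
  9^0=1  9^1=9  9^2=13  9^3=15  9^4=16
So 9^4 ≡ 16 (mod 17), giving x = 4.

4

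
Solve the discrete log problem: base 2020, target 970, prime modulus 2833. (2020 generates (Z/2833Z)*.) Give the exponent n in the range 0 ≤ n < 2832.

1424

Baby-step giant-step with m = ceil(sqrt(2832)) = 54.
Baby table (2020^j mod 2833 for j=0..53):
  0:1  1:2020  2:880  3:1309  4:991  5:1722  6:2349  7:2538
  8:1863  9:1036  10:1966  11:2287  12:1950  13:1130  14:2035  15:17
  16:344  17:795  18:2422  19:2682  20:944  21:271  22:651  23:508
  24:614  25:2259  26:2050  27:1987  28:2212  29:599  30:289  31:182
  32:2183  33:1512  34:266  35:1883  36:1774  37:2568  38:137  39:1939
  40:1574  41:854  42:2616  43:775  44:1684  45:2080  46:261  47:282
  48:207  49:1689  50:848  51:1828  52:1161  53:2329
Giant step factor: 2020^(-54) ≡ 1736 (mod 2833).
Scan 970·1736^i mod 2833 for i = 0, 1, …:
  i=0: 970   i=1: 1118   i=2: 243   i=3: 2564
  i=4: 461   i=5: 1390   i=6: 2157   i=7: 2159
  i=8: 2798   i=9: 1566     …   i=25: 2233
  i=26: 944
Match at i=26, j=20: n = 26·54 + 20 = 1424.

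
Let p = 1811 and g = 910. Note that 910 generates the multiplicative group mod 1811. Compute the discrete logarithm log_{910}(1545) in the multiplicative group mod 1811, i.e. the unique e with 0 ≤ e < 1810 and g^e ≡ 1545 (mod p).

Baby-step giant-step with m = ceil(sqrt(1810)) = 43.
Baby table (910^j mod 1811 for j=0..42):
  0:1  1:910  2:473  3:1223  4:976  5:770  6:1654  7:199
  8:1801  9:1766  10:703  11:447  12:1106  13:1355  14:1570  15:1632
  16:100  17:450  18:214  19:963  20:1617  21:938  22:599  23:1790
  24:811  25:933  26:1482  27:1236  28:129  29:1486  30:1254  31:210
  32:945  33:1536  34:1479  35:317  36:521  37:1439  38:137  39:1522
  40:1416  41:939  42:1509
Giant step factor: 910^(-43) ≡ 1206 (mod 1811).
Scan 1545·1206^i mod 1811 for i = 0, 1, …:
  i=0: 1545   i=1: 1562   i=2: 332   i=3: 161
  i=4: 389   i=5: 85   i=6: 1094   i=7: 956
  i=8: 1140   i=9: 291     …   i=22: 62
  i=23: 521
Match at i=23, j=36: e = 23·43 + 36 = 1025.

1025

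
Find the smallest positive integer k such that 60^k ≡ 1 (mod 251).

125

The order of 60 must divide p − 1 = 250 = 2 · 5^3.
Divisors: 1, 2, 5, 10, 25, 50, 125, 250.
Check each in increasing order: 60^1 ≡ 60;  60^2 ≡ 86;  60^5 ≡ 243;  60^10 ≡ 64;  60^25 ≡ 113;  60^50 ≡ 219;  60^125 ≡ 1.
Smallest exponent giving 1 is 125.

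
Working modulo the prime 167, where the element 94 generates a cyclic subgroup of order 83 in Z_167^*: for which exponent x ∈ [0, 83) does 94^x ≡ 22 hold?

Baby-step giant-step with m = ceil(sqrt(83)) = 10.
Baby table (94^j mod 167 for j=0..9):
  0:1  1:94  2:152  3:93  4:58  5:108  6:132  7:50
  8:24  9:85
Giant step factor: 94^(-10) ≡ 122 (mod 167).
Scan 22·122^i mod 167 for i = 0, 1, …:
  i=0: 22   i=1: 12   i=2: 128   i=3: 85
Match at i=3, j=9: x = 3·10 + 9 = 39.

39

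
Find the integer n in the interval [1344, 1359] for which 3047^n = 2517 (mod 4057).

1357

Compute 3047^1344 mod 4057 = 729, then multiply by 3047 repeatedly:
  3047^1344=729  3047^1345=2084  3047^1346=743  3047^1347=115  3047^1348=1503
  3047^1349=3345  3047^1350=1031  3047^1351=1339  3047^1352=2648  3047^1353=3140
  3047^1354=1174  3047^1355=2961  3047^1356=3456  3047^1357=2517
Found 2517 at exponent 1357.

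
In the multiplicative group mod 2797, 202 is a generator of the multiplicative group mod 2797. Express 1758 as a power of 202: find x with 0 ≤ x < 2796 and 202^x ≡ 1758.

Baby-step giant-step with m = ceil(sqrt(2796)) = 53.
Baby table (202^j mod 2797 for j=0..52):
  0:1  1:202  2:1646  3:2446  4:1820  5:1233  6:133  7:1693
  8:752  9:866  10:1518  11:1763  12:907  13:1409  14:2121  15:501
  16:510  17:2328  18:360  19:2795  20:2393  21:2302  22:702  23:1954
  24:331  25:2531  26:2208  27:1293  28:1065  29:2558  30:2068  31:983
  32:2776  33:1352  34:1795  35:1777  36:938  37:2077  38:4  39:808
  40:990  41:1393  42:1686  43:2135  44:532  45:1178  46:211  47:667
  48:478  49:1458  50:831  51:42  52:93
Giant step factor: 202^(-53) ≡ 1171 (mod 2797).
Scan 1758·1171^i mod 2797 for i = 0, 1, …:
  i=0: 1758   i=1: 26   i=2: 2476   i=3: 1704
  i=4: 1123   i=5: 443   i=6: 1308   i=7: 1709
  i=8: 1384   i=9: 1201     …   i=13: 2713
  i=14: 2328
Match at i=14, j=17: x = 14·53 + 17 = 759.

759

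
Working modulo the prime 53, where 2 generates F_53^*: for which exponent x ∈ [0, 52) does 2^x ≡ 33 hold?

23

Successive powers of 2 modulo 53:
  2^0=1  2^1=2  2^2=4  2^3=8  2^4=16  2^5=32
  2^6=11  2^7=22  2^8=44  2^9=35  2^10=17  2^11=34
  2^12=15  2^13=30  2^14=7  2^15=14  2^16=28  2^17=3
  2^18=6  2^19=12  2^20=24  2^21=48  2^22=43  2^23=33
So 2^23 ≡ 33 (mod 53), giving x = 23.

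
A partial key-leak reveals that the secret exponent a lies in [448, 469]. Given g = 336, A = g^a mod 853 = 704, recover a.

449

Compute 336^448 mod 853 = 652, then multiply by 336 repeatedly:
  336^448=652  336^449=704
Found 704 at exponent 449.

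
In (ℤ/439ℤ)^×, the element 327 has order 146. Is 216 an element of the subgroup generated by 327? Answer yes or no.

yes

216 ∈ ⟨327⟩ iff 216^146 ≡ 1 (mod 439), since |⟨327⟩| = 146.
216^146 mod 439 = 1.
Since 1 = 1, 216 lies in the subgroup.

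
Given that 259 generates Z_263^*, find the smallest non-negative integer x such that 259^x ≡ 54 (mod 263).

256

Baby-step giant-step with m = ceil(sqrt(262)) = 17.
Baby table (259^j mod 263 for j=0..16):
  0:1  1:259  2:16  3:199  4:256  5:28  6:151  7:185
  8:49  9:67  10:258  11:20  12:183  13:57  14:35  15:123
  16:34
Giant step factor: 259^(-17) ≡ 29 (mod 263).
Scan 54·29^i mod 263 for i = 0, 1, …:
  i=0: 54   i=1: 251   i=2: 178   i=3: 165
  i=4: 51   i=5: 164   i=6: 22   i=7: 112
  i=8: 92   i=9: 38     …   i=14: 18
  i=15: 259
Match at i=15, j=1: x = 15·17 + 1 = 256.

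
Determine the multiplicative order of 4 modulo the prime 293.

The order of 4 must divide p − 1 = 292 = 2^2 · 73.
Divisors: 1, 2, 4, 73, 146, 292.
Check each in increasing order: 4^1 ≡ 4;  4^2 ≡ 16;  4^4 ≡ 256;  4^73 ≡ 292;  4^146 ≡ 1.
Smallest exponent giving 1 is 146.

146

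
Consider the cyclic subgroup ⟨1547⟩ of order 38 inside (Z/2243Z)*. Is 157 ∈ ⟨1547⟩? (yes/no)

no

157 ∈ ⟨1547⟩ iff 157^38 ≡ 1 (mod 2243), since |⟨1547⟩| = 38.
157^38 mod 2243 = 1894.
Since 1894 ≠ 1, 157 does not lie in the subgroup.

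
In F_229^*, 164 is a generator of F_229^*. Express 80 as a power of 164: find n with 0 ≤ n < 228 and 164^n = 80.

Baby-step giant-step with m = ceil(sqrt(228)) = 16.
Baby table (164^j mod 229 for j=0..15):
  0:1  1:164  2:103  3:175  4:75  5:163  6:168  7:72
  8:129  9:88  10:5  11:133  12:57  13:188  14:146  15:128
Giant step factor: 164^(-16) ≡ 3 (mod 229).
Scan 80·3^i mod 229 for i = 0, 1, …:
  i=0: 80   i=1: 11   i=2: 33   i=3: 99
  i=4: 68   i=5: 204   i=6: 154   i=7: 4
  i=8: 12   i=9: 36   i=10: 108   i=11: 95
  i=12: 56   i=13: 168
Match at i=13, j=6: n = 13·16 + 6 = 214.

214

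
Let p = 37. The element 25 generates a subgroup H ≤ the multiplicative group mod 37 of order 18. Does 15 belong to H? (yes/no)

no

⟨25⟩ has order 18; its elements mod 37 are {1, 3, 4, 7, 9, 10, 11, 12, 16, 21, 25, 26, 27, 28, 30, 33, 34, 36}.
15 is not in this set.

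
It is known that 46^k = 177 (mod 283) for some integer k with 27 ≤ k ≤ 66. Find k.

33

Compute 46^27 mod 283 = 245, then multiply by 46 repeatedly:
  46^27=245  46^28=233  46^29=247  46^30=42  46^31=234
  46^32=10  46^33=177
Found 177 at exponent 33.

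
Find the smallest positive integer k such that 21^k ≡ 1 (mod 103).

The order of 21 must divide p − 1 = 102 = 2 · 3 · 17.
Divisors: 1, 2, 3, 6, 17, 34, 51, 102.
Check each in increasing order: 21^1 ≡ 21;  21^2 ≡ 29;  21^3 ≡ 94;  21^6 ≡ 81;  21^17 ≡ 57;  21^34 ≡ 56;  21^51 ≡ 102;  21^102 ≡ 1.
Smallest exponent giving 1 is 102.

102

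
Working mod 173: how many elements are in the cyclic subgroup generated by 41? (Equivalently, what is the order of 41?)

86

The order of 41 must divide p − 1 = 172 = 2^2 · 43.
Divisors: 1, 2, 4, 43, 86, 172.
Check each in increasing order: 41^1 ≡ 41;  41^2 ≡ 124;  41^4 ≡ 152;  41^43 ≡ 172;  41^86 ≡ 1.
Smallest exponent giving 1 is 86.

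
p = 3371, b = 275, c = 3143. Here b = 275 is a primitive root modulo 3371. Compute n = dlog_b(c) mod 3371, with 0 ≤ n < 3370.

2341

Baby-step giant-step with m = ceil(sqrt(3370)) = 59.
Baby table (275^j mod 3371 for j=0..58):
  0:1  1:275  2:1463  3:1176  4:3155  5:1278  6:866  7:2180
  8:2833  9:374  10:1720  11:1060  12:1594  13:120  14:2661  15:268
  16:2909  17:1048  18:1665  19:2790  20:2033  21:2860  22:1057  23:769
  24:2473  25:2504  26:916  27:2446  28:1821  29:1867  30:1033  31:911
  32:1071  33:1248  34:2729  35:2113  36:1263  37:112  38:461  39:2048
  40:243  41:2776  42:1554  43:2604  44:1448  45:422  46:1436  47:493
  48:735  49:3236  50:3327  51:1384  52:3048  53:2192  54:2762  55:1075
  56:2348  57:1839  58:75
Giant step factor: 275^(-59) ≡ 2467 (mod 3371).
Scan 3143·2467^i mod 3371 for i = 0, 1, …:
  i=0: 3143   i=1: 481   i=2: 35   i=3: 2070
  i=4: 2996   i=5: 1900   i=6: 1610   i=7: 832
  i=8: 2976   i=9: 3125     …   i=38: 2569
  i=39: 243
Match at i=39, j=40: n = 39·59 + 40 = 2341.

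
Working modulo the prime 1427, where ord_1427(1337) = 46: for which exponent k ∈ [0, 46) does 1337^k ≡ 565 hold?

20

Baby-step giant-step with m = ceil(sqrt(46)) = 7.
Baby table (1337^j mod 1427 for j=0..6):
  0:1  1:1337  2:965  3:197  4:821  5:314  6:280
Giant step factor: 1337^(-7) ≡ 1289 (mod 1427).
Scan 565·1289^i mod 1427 for i = 0, 1, …:
  i=0: 565   i=1: 515   i=2: 280
Match at i=2, j=6: k = 2·7 + 6 = 20.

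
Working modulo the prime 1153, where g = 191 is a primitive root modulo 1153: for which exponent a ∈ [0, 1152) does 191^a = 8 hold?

Baby-step giant-step with m = ceil(sqrt(1152)) = 34.
Baby table (191^j mod 1153 for j=0..33):
  0:1  1:191  2:738  3:292  4:428  5:1038  6:1095  7:452
  8:1010  9:359  10:542  11:905  12:1058  13:303  14:223  15:1085
  16:848  17:548  18:898  19:874  20:902  21:485  22:395  23:500
  24:954  25:40  26:722  27:695  28:150  29:978  30:12  31:1139
  32:785  33:45
Giant step factor: 191^(-34) ≡ 1142 (mod 1153).
Scan 8·1142^i mod 1153 for i = 0, 1, …:
  i=0: 8   i=1: 1065   i=2: 968   i=3: 882
  i=4: 675   i=5: 646   i=6: 965   i=7: 915
  i=8: 312   i=9: 27     …   i=14: 739
  i=15: 1095
Match at i=15, j=6: a = 15·34 + 6 = 516.

516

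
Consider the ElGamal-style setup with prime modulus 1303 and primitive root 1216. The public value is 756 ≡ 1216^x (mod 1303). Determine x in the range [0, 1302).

Baby-step giant-step with m = ceil(sqrt(1302)) = 37.
Baby table (1216^j mod 1303 for j=0..36):
  0:1  1:1216  2:1054  3:815  4:760  5:333  6:998  7:475
  8:371  9:298  10:134  11:69  12:512  13:1061  14:206  15:320
  16:826  17:1106  18:200  19:842  20:1017  21:125  22:852  23:147
  24:241  25:1184  26:1232  27:965  28:740  29:770  30:766  31:1114
  32:807  33:153  34:1022  35:993  36:910
Giant step factor: 1216^(-37) ≡ 562 (mod 1303).
Scan 756·562^i mod 1303 for i = 0, 1, …:
  i=0: 756   i=1: 94   i=2: 708   i=3: 481
  i=4: 601   i=5: 285   i=6: 1204   i=7: 391
  i=8: 838   i=9: 573     …   i=13: 864
  i=14: 852
Match at i=14, j=22: x = 14·37 + 22 = 540.

540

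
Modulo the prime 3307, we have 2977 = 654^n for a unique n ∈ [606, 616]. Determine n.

616

Compute 654^606 mod 3307 = 361, then multiply by 654 repeatedly:
  654^606=361  654^607=1297  654^608=1646  654^609=1709  654^610=3227
  654^611=592  654^612=249  654^613=803  654^614=2656  654^615=849
  654^616=2977
Found 2977 at exponent 616.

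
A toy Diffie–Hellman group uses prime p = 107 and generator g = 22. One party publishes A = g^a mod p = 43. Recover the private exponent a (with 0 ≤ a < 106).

21

Baby-step giant-step with m = ceil(sqrt(106)) = 11.
Baby table (22^j mod 107 for j=0..10):
  0:1  1:22  2:56  3:55  4:33  5:84  6:29  7:103
  8:19  9:97  10:101
Giant step factor: 22^(-11) ≡ 77 (mod 107).
Scan 43·77^i mod 107 for i = 0, 1, …:
  i=0: 43   i=1: 101
Match at i=1, j=10: a = 1·11 + 10 = 21.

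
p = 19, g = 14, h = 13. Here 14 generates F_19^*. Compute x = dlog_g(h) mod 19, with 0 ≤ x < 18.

11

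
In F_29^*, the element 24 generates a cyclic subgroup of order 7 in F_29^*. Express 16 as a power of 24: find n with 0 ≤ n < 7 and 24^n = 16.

4

Successive powers of 24 modulo 29:
  24^0=1  24^1=24  24^2=25  24^3=20  24^4=16
So 24^4 ≡ 16 (mod 29), giving n = 4.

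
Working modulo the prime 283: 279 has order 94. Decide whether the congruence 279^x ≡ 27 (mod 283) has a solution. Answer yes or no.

yes

27 ∈ ⟨279⟩ iff 27^94 ≡ 1 (mod 283), since |⟨279⟩| = 94.
27^94 mod 283 = 1.
Since 1 = 1, 27 lies in the subgroup.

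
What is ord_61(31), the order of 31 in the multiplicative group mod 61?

60

The order of 31 must divide p − 1 = 60 = 2^2 · 3 · 5.
Divisors: 1, 2, 3, 4, 5, 6, 10, 12, 15, 20, 30, 60.
Check each in increasing order: 31^1 ≡ 31;  31^2 ≡ 46;  31^3 ≡ 23;  31^4 ≡ 42;  31^5 ≡ 21;  31^6 ≡ 41;  31^10 ≡ 14;  31^12 ≡ 34;  31^15 ≡ 50;  31^20 ≡ 13;  31^30 ≡ 60;  31^60 ≡ 1.
Smallest exponent giving 1 is 60.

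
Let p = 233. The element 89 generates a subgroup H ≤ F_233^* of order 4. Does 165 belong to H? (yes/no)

165 ∈ ⟨89⟩ iff 165^4 ≡ 1 (mod 233), since |⟨89⟩| = 4.
165^4 mod 233 = 131.
Since 131 ≠ 1, 165 does not lie in the subgroup.

no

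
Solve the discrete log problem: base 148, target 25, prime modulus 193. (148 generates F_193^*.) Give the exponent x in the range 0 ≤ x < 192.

50

Baby-step giant-step with m = ceil(sqrt(192)) = 14.
Baby table (148^j mod 193 for j=0..13):
  0:1  1:148  2:95  3:164  4:147  5:140  6:69  7:176
  8:186  9:122  10:107  11:10  12:129  13:178
Giant step factor: 148^(-14) ≡ 191 (mod 193).
Scan 25·191^i mod 193 for i = 0, 1, …:
  i=0: 25   i=1: 143   i=2: 100   i=3: 186
Match at i=3, j=8: x = 3·14 + 8 = 50.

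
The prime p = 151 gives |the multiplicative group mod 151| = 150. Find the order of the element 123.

The order of 123 must divide p − 1 = 150 = 2 · 3 · 5^2.
Divisors: 1, 2, 3, 5, 6, 10, 15, 25, 30, 50, 75, 150.
Check each in increasing order: 123^1 ≡ 123;  123^2 ≡ 29;  123^3 ≡ 94;  123^5 ≡ 8;  123^6 ≡ 78;  123^10 ≡ 64;  123^15 ≡ 59;  123^25 ≡ 1.
Smallest exponent giving 1 is 25.

25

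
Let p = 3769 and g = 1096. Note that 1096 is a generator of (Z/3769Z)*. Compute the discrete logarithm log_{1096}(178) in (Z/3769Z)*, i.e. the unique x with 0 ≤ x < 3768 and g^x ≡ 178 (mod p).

Baby-step giant-step with m = ceil(sqrt(3768)) = 62.
Baby table (1096^j mod 3769 for j=0..61):
  0:1  1:1096  2:2674  3:2191  4:483  5:1708  6:2544  7:2933
  8:3380  9:3322  10:58  11:3264  12:563  13:2701  14:1631  15:1070
  16:561  17:509  18:52  19:457  20:3364  21:862  22:2502  23:2129
  24:373  25:1756  26:2386  27:3139  28:3016  29:123  30:2893  31:999
  32:1894  33:2874  34:2789  35:85  36:2704  37:1150  38:1554  39:3365
  40:1958  41:1407  42:551  43:856  44:3464  45:1161  46:2303  47:2627
  48:3445  49:2951  50:494  51:2457  52:1806  53:651  54:1155  55:3265
  56:1659  57:1606  58:53  59:1553  60:2269  61:3053
Giant step factor: 1096^(-62) ≡ 3120 (mod 3769).
Scan 178·3120^i mod 3769 for i = 0, 1, …:
  i=0: 178   i=1: 1317   i=2: 830   i=3: 297
  i=4: 3235   i=5: 3587   i=6: 1279   i=7: 2878
  i=8: 1602   i=9: 546     …   i=40: 2750
  i=41: 1756
Match at i=41, j=25: x = 41·62 + 25 = 2567.

2567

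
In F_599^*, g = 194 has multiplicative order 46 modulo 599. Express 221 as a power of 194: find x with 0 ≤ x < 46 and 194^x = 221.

10

Baby-step giant-step with m = ceil(sqrt(46)) = 7.
Baby table (194^j mod 599 for j=0..6):
  0:1  1:194  2:498  3:173  4:18  5:497  6:578
Giant step factor: 194^(-7) ≡ 448 (mod 599).
Scan 221·448^i mod 599 for i = 0, 1, …:
  i=0: 221   i=1: 173
Match at i=1, j=3: x = 1·7 + 3 = 10.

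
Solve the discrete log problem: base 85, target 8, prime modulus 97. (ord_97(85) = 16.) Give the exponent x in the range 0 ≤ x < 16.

15

Successive powers of 85 modulo 97:
  85^0=1  85^1=85  85^2=47  85^3=18  85^4=75  85^5=70
  85^6=33  85^7=89  85^8=96  85^9=12  85^10=50  85^11=79
  85^12=22  85^13=27  85^14=64  85^15=8
So 85^15 ≡ 8 (mod 97), giving x = 15.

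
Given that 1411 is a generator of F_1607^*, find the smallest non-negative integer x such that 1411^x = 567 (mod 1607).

1041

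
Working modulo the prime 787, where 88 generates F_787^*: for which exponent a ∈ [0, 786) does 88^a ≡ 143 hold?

749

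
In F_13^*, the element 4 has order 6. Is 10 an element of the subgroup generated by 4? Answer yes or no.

yes

⟨4⟩ has order 6; its elements mod 13 are {1, 3, 4, 9, 10, 12}.
10 is in this set.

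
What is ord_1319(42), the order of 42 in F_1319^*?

The order of 42 must divide p − 1 = 1318 = 2 · 659.
Divisors: 1, 2, 659, 1318.
Check each in increasing order: 42^1 ≡ 42;  42^2 ≡ 445;  42^659 ≡ 1.
Smallest exponent giving 1 is 659.

659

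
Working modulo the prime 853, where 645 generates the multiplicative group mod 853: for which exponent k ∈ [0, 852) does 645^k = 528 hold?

723

Baby-step giant-step with m = ceil(sqrt(852)) = 30.
Baby table (645^j mod 853 for j=0..29):
  0:1  1:645  2:614  3:238  4:823  5:269  6:346  7:537
  8:47  9:460  10:709  11:97  12:296  13:701  14:55  15:502
  16:503  17:295  18:56  19:294  20:264  21:533  22:26  23:563
  24:610  25:217  26:73  27:170  28:466  29:314
Giant step factor: 645^(-30) ≡ 178 (mod 853).
Scan 528·178^i mod 853 for i = 0, 1, …:
  i=0: 528   i=1: 154   i=2: 116   i=3: 176
  i=4: 620   i=5: 323   i=6: 343   i=7: 491
  i=8: 392   i=9: 683     …   i=23: 816
  i=24: 238
Match at i=24, j=3: k = 24·30 + 3 = 723.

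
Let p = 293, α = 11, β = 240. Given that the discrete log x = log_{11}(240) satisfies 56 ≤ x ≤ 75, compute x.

74

Compute 11^56 mod 293 = 197, then multiply by 11 repeatedly:
  11^56=197  11^57=116  11^58=104  11^59=265  11^60=278
  11^61=128  11^62=236  11^63=252  11^64=135  11^65=20
  11^66=220  11^67=76  11^68=250  11^69=113  11^70=71
  11^71=195  11^72=94  11^73=155  11^74=240
Found 240 at exponent 74.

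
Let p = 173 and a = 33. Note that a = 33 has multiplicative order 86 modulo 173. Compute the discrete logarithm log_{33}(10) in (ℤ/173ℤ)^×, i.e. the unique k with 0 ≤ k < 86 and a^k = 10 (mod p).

Baby-step giant-step with m = ceil(sqrt(86)) = 10.
Baby table (33^j mod 173 for j=0..9):
  0:1  1:33  2:51  3:126  4:6  5:25  6:133  7:64
  8:36  9:150
Giant step factor: 33^(-10) ≡ 142 (mod 173).
Scan 10·142^i mod 173 for i = 0, 1, …:
  i=0: 10   i=1: 36
Match at i=1, j=8: k = 1·10 + 8 = 18.

18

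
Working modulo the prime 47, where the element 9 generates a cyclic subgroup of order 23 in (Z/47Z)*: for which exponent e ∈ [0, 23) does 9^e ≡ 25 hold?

Successive powers of 9 modulo 47:
  9^0=1  9^1=9  9^2=34  9^3=24  9^4=28  9^5=17
  9^6=12  9^7=14  9^8=32  9^9=6  9^10=7  9^11=16
  9^12=3  9^13=27  9^14=8  9^15=25
So 9^15 ≡ 25 (mod 47), giving e = 15.

15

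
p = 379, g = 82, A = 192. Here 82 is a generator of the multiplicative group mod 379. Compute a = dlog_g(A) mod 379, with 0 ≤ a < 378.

275

Baby-step giant-step with m = ceil(sqrt(378)) = 20.
Baby table (82^j mod 379 for j=0..19):
  0:1  1:82  2:281  3:302  4:129  5:345  6:244  7:300
  8:344  9:162  10:19  11:42  12:33  13:53  14:177  15:112
  16:88  17:15  18:93  19:46
Giant step factor: 82^(-20) ≡ 21 (mod 379).
Scan 192·21^i mod 379 for i = 0, 1, …:
  i=0: 192   i=1: 242   i=2: 155   i=3: 223
  i=4: 135   i=5: 182   i=6: 32   i=7: 293
  i=8: 89   i=9: 353   i=10: 212   i=11: 283
  i=12: 258   i=13: 112
Match at i=13, j=15: a = 13·20 + 15 = 275.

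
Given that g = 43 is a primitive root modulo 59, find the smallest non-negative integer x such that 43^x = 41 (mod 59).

Successive powers of 43 modulo 59:
  43^0=1  43^1=43  43^2=20  43^3=34  43^4=46  43^5=31
  43^6=35  43^7=30  43^8=51  43^9=10  43^10=17  43^11=23
  43^12=45  43^13=47  43^14=15  43^15=55  43^16=5  43^17=38
  43^18=41
So 43^18 ≡ 41 (mod 59), giving x = 18.

18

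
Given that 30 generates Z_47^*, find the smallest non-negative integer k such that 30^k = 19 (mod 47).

33

Baby-step giant-step with m = ceil(sqrt(46)) = 7.
Baby table (30^j mod 47 for j=0..6):
  0:1  1:30  2:7  3:22  4:2  5:13  6:14
Giant step factor: 30^(-7) ≡ 31 (mod 47).
Scan 19·31^i mod 47 for i = 0, 1, …:
  i=0: 19   i=1: 25   i=2: 23   i=3: 8
  i=4: 13
Match at i=4, j=5: k = 4·7 + 5 = 33.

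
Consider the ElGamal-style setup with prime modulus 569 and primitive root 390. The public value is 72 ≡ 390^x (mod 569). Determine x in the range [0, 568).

268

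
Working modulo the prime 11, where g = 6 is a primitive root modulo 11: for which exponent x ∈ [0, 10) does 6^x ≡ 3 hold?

2

Successive powers of 6 modulo 11:
  6^0=1  6^1=6  6^2=3
So 6^2 ≡ 3 (mod 11), giving x = 2.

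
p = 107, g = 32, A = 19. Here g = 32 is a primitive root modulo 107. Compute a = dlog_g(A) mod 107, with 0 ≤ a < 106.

58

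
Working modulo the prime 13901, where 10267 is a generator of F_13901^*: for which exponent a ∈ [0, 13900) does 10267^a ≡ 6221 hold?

2086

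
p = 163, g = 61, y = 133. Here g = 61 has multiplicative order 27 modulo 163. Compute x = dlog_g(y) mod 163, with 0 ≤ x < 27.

15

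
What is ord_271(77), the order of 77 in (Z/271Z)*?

27

The order of 77 must divide p − 1 = 270 = 2 · 3^3 · 5.
Divisors: 1, 2, 3, 5, 6, 9, 10, 15, 18, 27, 30, 45, 54, 90, 135, 270.
Check each in increasing order: 77^1 ≡ 77;  77^2 ≡ 238;  77^3 ≡ 169;  77^5 ≡ 114;  77^6 ≡ 106;  77^9 ≡ 28;  77^10 ≡ 259;  77^15 ≡ 258;  77^18 ≡ 242;  77^27 ≡ 1.
Smallest exponent giving 1 is 27.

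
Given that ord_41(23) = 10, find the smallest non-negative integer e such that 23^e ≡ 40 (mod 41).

Successive powers of 23 modulo 41:
  23^0=1  23^1=23  23^2=37  23^3=31  23^4=16  23^5=40
So 23^5 ≡ 40 (mod 41), giving e = 5.

5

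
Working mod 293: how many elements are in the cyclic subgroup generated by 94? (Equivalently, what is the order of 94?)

73

The order of 94 must divide p − 1 = 292 = 2^2 · 73.
Divisors: 1, 2, 4, 73, 146, 292.
Check each in increasing order: 94^1 ≡ 94;  94^2 ≡ 46;  94^4 ≡ 65;  94^73 ≡ 1.
Smallest exponent giving 1 is 73.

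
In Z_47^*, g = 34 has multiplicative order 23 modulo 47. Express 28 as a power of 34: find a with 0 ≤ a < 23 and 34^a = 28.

2

Successive powers of 34 modulo 47:
  34^0=1  34^1=34  34^2=28
So 34^2 ≡ 28 (mod 47), giving a = 2.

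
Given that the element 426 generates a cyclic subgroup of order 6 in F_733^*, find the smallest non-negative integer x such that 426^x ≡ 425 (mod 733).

2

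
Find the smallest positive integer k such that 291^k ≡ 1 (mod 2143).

The order of 291 must divide p − 1 = 2142 = 2 · 3^2 · 7 · 17.
Divisors: 1, 2, 3, 6, 7, 9, 14, 17, 18, 21, 34, 42, 51, 63, 102, 119, 126, 153, 238, 306, 357, 714, 1071, 2142.
Check each in increasing order: 291^1 ≡ 291;  291^2 ≡ 1104;  291^3 ≡ 1957;  291^6 ≡ 308;  291^7 ≡ 1765;  291^9 ≡ 573;  291^14 ≡ 1446;  291^17 ≡ 1062;  291^18 ≡ 450;  291^21 ≡ 2020;  291^34 ≡ 626;  291^42 ≡ 128;  291^51 ≡ 482;  291^63 ≡ 1400;  291^102 ≡ 880;  291^119 ≡ 212;  291^126 ≡ 1298;  291^153 ≡ 1989;  291^238 ≡ 2084;  291^306 ≡ 143;  291^357 ≡ 350;  291^714 ≡ 349;  291^1071 ≡ 2142;  291^2142 ≡ 1.
Smallest exponent giving 1 is 2142.

2142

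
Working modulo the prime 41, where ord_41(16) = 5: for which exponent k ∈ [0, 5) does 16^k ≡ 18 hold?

Successive powers of 16 modulo 41:
  16^0=1  16^1=16  16^2=10  16^3=37  16^4=18
So 16^4 ≡ 18 (mod 41), giving k = 4.

4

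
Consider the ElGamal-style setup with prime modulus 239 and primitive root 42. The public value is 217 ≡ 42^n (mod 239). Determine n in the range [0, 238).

133

Baby-step giant-step with m = ceil(sqrt(238)) = 16.
Baby table (42^j mod 239 for j=0..15):
  0:1  1:42  2:91  3:237  4:155  5:57  6:4  7:168
  8:125  9:231  10:142  11:228  12:16  13:194  14:22  15:207
Giant step factor: 42^(-16) ≡ 162 (mod 239).
Scan 217·162^i mod 239 for i = 0, 1, …:
  i=0: 217   i=1: 21   i=2: 56   i=3: 229
  i=4: 53   i=5: 221   i=6: 191   i=7: 111
  i=8: 57
Match at i=8, j=5: n = 8·16 + 5 = 133.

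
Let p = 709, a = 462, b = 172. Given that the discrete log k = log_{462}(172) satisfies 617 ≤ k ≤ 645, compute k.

624

Compute 462^617 mod 709 = 69, then multiply by 462 repeatedly:
  462^617=69  462^618=682  462^619=288  462^620=473  462^621=154
  462^622=248  462^623=427  462^624=172
Found 172 at exponent 624.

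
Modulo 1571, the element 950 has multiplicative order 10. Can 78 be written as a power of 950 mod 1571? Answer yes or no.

⟨950⟩ has order 10; its elements mod 1571 are {1, 179, 382, 621, 746, 825, 950, 1189, 1392, 1570}.
78 is not in this set.

no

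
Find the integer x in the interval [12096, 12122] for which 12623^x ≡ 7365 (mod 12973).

Compute 12623^12096 mod 12973 = 2157, then multiply by 12623 repeatedly:
  12623^12096=2157  12623^12097=10457  12623^12098=11409  12623^12099=2534  12623^12100=8237
  12623^12101=10029  12623^12102=5533  12623^12103=9400  12623^12104=5142  12623^12105=3547
  12623^12106=3958  12623^12107=2811  12623^12108=2098  12623^12109=5161  12623^12110=9870
  12623^12111=9291  12623^12112=4373  12623^12113=264  12623^12114=11384  12623^12115=11284
  12623^12116=7365
Found 7365 at exponent 12116.

12116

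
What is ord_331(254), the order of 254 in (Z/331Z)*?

330

The order of 254 must divide p − 1 = 330 = 2 · 3 · 5 · 11.
Divisors: 1, 2, 3, 5, 6, 10, 11, 15, 22, 30, 33, 55, 66, 110, 165, 330.
Check each in increasing order: 254^1 ≡ 254;  254^2 ≡ 302;  254^3 ≡ 247;  254^5 ≡ 119;  254^6 ≡ 105;  254^10 ≡ 259;  254^11 ≡ 248;  254^15 ≡ 38;  254^22 ≡ 269;  254^30 ≡ 120;  254^33 ≡ 181;  254^55 ≡ 32;  254^66 ≡ 323;  254^110 ≡ 31;  254^165 ≡ 330;  254^330 ≡ 1.
Smallest exponent giving 1 is 330.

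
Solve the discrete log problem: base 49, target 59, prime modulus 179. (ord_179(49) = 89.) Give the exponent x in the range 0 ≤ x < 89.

Successive powers of 49 modulo 179:
  49^0=1  49^1=49  49^2=74  49^3=46  49^4=106  49^5=3
  49^6=147  49^7=43  49^8=138  49^9=139  49^10=9  49^11=83
  49^12=129  49^13=56  49^14=59
So 49^14 ≡ 59 (mod 179), giving x = 14.

14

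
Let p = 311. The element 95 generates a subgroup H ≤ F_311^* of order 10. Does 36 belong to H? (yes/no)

⟨95⟩ has order 10; its elements mod 311 are {1, 6, 36, 52, 95, 216, 259, 275, 305, 310}.
36 is in this set.

yes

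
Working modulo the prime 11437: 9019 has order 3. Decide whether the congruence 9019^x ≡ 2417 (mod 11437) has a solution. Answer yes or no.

yes

2417 ∈ ⟨9019⟩ iff 2417^3 ≡ 1 (mod 11437), since |⟨9019⟩| = 3.
2417^3 mod 11437 = 1.
Since 1 = 1, 2417 lies in the subgroup.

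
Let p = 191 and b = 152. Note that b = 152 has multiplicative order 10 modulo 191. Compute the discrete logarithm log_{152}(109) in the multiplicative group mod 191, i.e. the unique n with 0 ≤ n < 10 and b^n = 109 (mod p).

Successive powers of 152 modulo 191:
  152^0=1  152^1=152  152^2=184  152^3=82  152^4=49  152^5=190
  152^6=39  152^7=7  152^8=109
So 152^8 ≡ 109 (mod 191), giving n = 8.

8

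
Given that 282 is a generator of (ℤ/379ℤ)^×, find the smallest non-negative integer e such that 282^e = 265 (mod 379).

239

Baby-step giant-step with m = ceil(sqrt(378)) = 20.
Baby table (282^j mod 379 for j=0..19):
  0:1  1:282  2:313  3:338  4:187  5:53  6:165  7:292
  8:101  9:57  10:156  11:28  12:316  13:47  14:368  15:309
  16:347  17:72  18:217  19:175
Giant step factor: 282^(-20) ≡ 289 (mod 379).
Scan 265·289^i mod 379 for i = 0, 1, …:
  i=0: 265   i=1: 27   i=2: 223   i=3: 17
  i=4: 365   i=5: 123   i=6: 300   i=7: 288
  i=8: 231   i=9: 55   i=10: 356   i=11: 175
Match at i=11, j=19: e = 11·20 + 19 = 239.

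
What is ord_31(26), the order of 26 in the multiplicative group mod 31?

6

The order of 26 must divide p − 1 = 30 = 2 · 3 · 5.
Divisors: 1, 2, 3, 5, 6, 10, 15, 30.
Check each in increasing order: 26^1 ≡ 26;  26^2 ≡ 25;  26^3 ≡ 30;  26^5 ≡ 6;  26^6 ≡ 1.
Smallest exponent giving 1 is 6.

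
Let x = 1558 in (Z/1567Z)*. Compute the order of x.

1566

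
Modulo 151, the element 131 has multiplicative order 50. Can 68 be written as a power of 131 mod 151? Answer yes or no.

yes

68 ∈ ⟨131⟩ iff 68^50 ≡ 1 (mod 151), since |⟨131⟩| = 50.
68^50 mod 151 = 1.
Since 1 = 1, 68 lies in the subgroup.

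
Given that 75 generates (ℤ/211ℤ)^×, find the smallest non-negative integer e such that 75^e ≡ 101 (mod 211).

Baby-step giant-step with m = ceil(sqrt(210)) = 15.
Baby table (75^j mod 211 for j=0..14):
  0:1  1:75  2:139  3:86  4:120  5:138  6:11  7:192
  8:52  9:102  10:54  11:41  12:121  13:2  14:150
Giant step factor: 75^(-15) ≡ 63 (mod 211).
Scan 101·63^i mod 211 for i = 0, 1, …:
  i=0: 101   i=1: 33   i=2: 180   i=3: 157
  i=4: 185   i=5: 50   i=6: 196   i=7: 110
  i=8: 178   i=9: 31   i=10: 54
Match at i=10, j=10: e = 10·15 + 10 = 160.

160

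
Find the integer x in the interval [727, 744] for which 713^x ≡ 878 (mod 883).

728

Compute 713^727 mod 883 = 26, then multiply by 713 repeatedly:
  713^727=26  713^728=878
Found 878 at exponent 728.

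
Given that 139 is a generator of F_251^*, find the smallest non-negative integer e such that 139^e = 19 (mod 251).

201

Baby-step giant-step with m = ceil(sqrt(250)) = 16.
Baby table (139^j mod 251 for j=0..15):
  0:1  1:139  2:245  3:170  4:36  5:235  6:35  7:96
  8:41  9:177  10:5  11:193  12:221  13:97  14:180  15:171
Giant step factor: 139^(-16) ≡ 142 (mod 251).
Scan 19·142^i mod 251 for i = 0, 1, …:
  i=0: 19   i=1: 188   i=2: 90   i=3: 230
  i=4: 30   i=5: 244   i=6: 10   i=7: 165
  i=8: 87   i=9: 55   i=10: 29   i=11: 102
  i=12: 177
Match at i=12, j=9: e = 12·16 + 9 = 201.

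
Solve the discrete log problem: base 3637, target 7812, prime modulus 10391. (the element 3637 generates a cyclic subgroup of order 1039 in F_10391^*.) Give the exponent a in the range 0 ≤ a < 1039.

423

Baby-step giant-step with m = ceil(sqrt(1039)) = 33.
Baby table (3637^j mod 10391 for j=0..32):
  0:1  1:3637  2:26  3:1043  4:676  5:6336  6:7185  7:8871
  8:10163  9:2044  10:4463  11:1189  12:1737  13:10132  14:3598  15:3657
  16:29  17:1563  18:754  19:9465  20:9213  21:7097  22:545  23:7875
  24:3779  25:7321  26:4735  27:3308  28:8809  29:2880  30:432  31:2143
  32:841
Giant step factor: 3637^(-33) ≡ 243 (mod 10391).
Scan 7812·243^i mod 10391 for i = 0, 1, …:
  i=0: 7812   i=1: 7154   i=2: 3125   i=3: 832
  i=4: 4747   i=5: 120   i=6: 8378   i=7: 9609
  i=8: 7403   i=9: 1286   i=10: 768   i=11: 9977
  i=12: 3308
Match at i=12, j=27: a = 12·33 + 27 = 423.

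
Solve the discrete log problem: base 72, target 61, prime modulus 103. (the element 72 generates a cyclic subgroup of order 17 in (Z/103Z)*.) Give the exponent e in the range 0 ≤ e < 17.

6

Successive powers of 72 modulo 103:
  72^0=1  72^1=72  72^2=34  72^3=79  72^4=23  72^5=8
  72^6=61
So 72^6 ≡ 61 (mod 103), giving e = 6.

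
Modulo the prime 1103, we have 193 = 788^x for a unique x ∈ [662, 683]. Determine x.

Compute 788^662 mod 1103 = 432, then multiply by 788 repeatedly:
  788^662=432  788^663=692  788^664=414  788^665=847  788^666=121
  788^667=490  788^668=70  788^669=10  788^670=159  788^671=653
  788^672=566  788^673=396  788^674=1002  788^675=931  788^676=133
  788^677=19  788^678=633  788^679=248  788^680=193
Found 193 at exponent 680.

680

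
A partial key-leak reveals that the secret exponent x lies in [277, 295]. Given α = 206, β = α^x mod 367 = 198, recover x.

Compute 206^277 mod 367 = 130, then multiply by 206 repeatedly:
  206^277=130  206^278=356  206^279=303  206^280=28  206^281=263
  206^282=229  206^283=198
Found 198 at exponent 283.

283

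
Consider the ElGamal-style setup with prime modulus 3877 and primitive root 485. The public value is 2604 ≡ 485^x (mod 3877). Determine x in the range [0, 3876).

451

Baby-step giant-step with m = ceil(sqrt(3876)) = 63.
Baby table (485^j mod 3877 for j=0..62):
  0:1  1:485  2:2605  3:3400  4:1275  5:1932  6:2663  7:514
  8:1162  9:1405  10:2950  11:137  12:536  13:201  14:560  15:210
  16:1048  17:393  18:632  19:237  20:2512  21:942  22:3261  23:3646
  24:398  25:3057  26:1631  27:127  28:3440  29:1290  30:1453  31:2968
  32:1113  33:902  34:3246  35:248  36:93  37:2458  38:1891  39:2163
  40:2265  41:1334  42:3408  43:1278  44:3387  45:2724  46:2960  47:1110
  48:3324  49:3185  50:1679  51:145  52:539  53:1656  54:621  55:2656
  56:996  57:2312  58:867  59:1779  60:2121  61:1280  62:480
Giant step factor: 485^(-63) ≡ 3597 (mod 3877).
Scan 2604·3597^i mod 3877 for i = 0, 1, …:
  i=0: 2604   i=1: 3633   i=2: 2411   i=3: 3395
  i=4: 3142   i=5: 319   i=6: 3728   i=7: 2950
Match at i=7, j=10: x = 7·63 + 10 = 451.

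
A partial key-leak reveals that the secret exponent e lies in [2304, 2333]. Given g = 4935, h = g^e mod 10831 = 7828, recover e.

2306

Compute 4935^2304 mod 10831 = 8485, then multiply by 4935 repeatedly:
  4935^2304=8485  4935^2305=829  4935^2306=7828
Found 7828 at exponent 2306.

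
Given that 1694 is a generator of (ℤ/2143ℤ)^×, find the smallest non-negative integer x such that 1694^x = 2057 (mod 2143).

604

Baby-step giant-step with m = ceil(sqrt(2142)) = 47.
Baby table (1694^j mod 2143 for j=0..46):
  0:1  1:1694  2:159  3:1471  4:1708  5:302  6:1554  7:872
  8:641  9:1496  10:1198  11:2134  12:1898  13:712  14:1762  15:1772
  16:1568  17:1015  18:724  19:660  20:1537  21:2076  22:81  23:62
  24:21  25:1286  26:1196  27:889  28:1580  29:2056  30:489  31:1168
  32:603  33:1414  34:1585  35:1954  36:1284  37:2094  38:571  39:781
  40:783  41:2028  42:203  43:1002  44:132  45:736  46:1701
Giant step factor: 1694^(-47) ≡ 344 (mod 2143).
Scan 2057·344^i mod 2143 for i = 0, 1, …:
  i=0: 2057   i=1: 418   i=2: 211   i=3: 1865
  i=4: 803   i=5: 1928   i=6: 1045   i=7: 1599
  i=8: 1448   i=9: 936   i=10: 534   i=11: 1541
  i=12: 783
Match at i=12, j=40: x = 12·47 + 40 = 604.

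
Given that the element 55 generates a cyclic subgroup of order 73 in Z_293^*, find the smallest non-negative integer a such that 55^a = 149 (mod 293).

Successive powers of 55 modulo 293:
  55^0=1  55^1=55  55^2=95  55^3=244  55^4=235  55^5=33
  55^6=57  55^7=205  55^8=141  55^9=137  55^10=210  55^11=123
  55^12=26  55^13=258  55^14=126  55^15=191  55^16=250  55^17=272
  55^18=17  55^19=56  55^20=150  55^21=46  55^22=186  55^23=268
  55^24=90  55^25=262  55^26=53  55^27=278  55^28=54  55^29=40
  55^30=149
So 55^30 ≡ 149 (mod 293), giving a = 30.

30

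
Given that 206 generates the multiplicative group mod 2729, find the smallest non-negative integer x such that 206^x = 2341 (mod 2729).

Baby-step giant-step with m = ceil(sqrt(2728)) = 53.
Baby table (206^j mod 2729 for j=0..52):
  0:1  1:206  2:1501  3:829  4:1576  5:2634  6:2262  7:2042
  8:386  9:375  10:838  11:701  12:2498  13:1536  14:2581  15:2260
  16:1630  17:113  18:1446  19:415  20:891  21:703  22:181  23:1809
  24:1510  25:2683  26:1440  27:1908  28:72  29:1187  30:1641  31:2379
  32:1583  33:1347  34:1853  35:2387  36:502  37:2439  38:298  39:1350
  40:2471  41:1432  42:260  43:1709  44:13  45:2678  46:410  47:2590
  48:1385  49:1494  50:2116  51:1985  52:2289
Giant step factor: 206^(-53) ≡ 983 (mod 2729).
Scan 2341·983^i mod 2729 for i = 0, 1, …:
  i=0: 2341   i=1: 656   i=2: 804   i=3: 1651
  i=4: 1907   i=5: 2487   i=6: 2266   i=7: 614
  i=8: 453   i=9: 472     …   i=35: 667
  i=36: 701
Match at i=36, j=11: x = 36·53 + 11 = 1919.

1919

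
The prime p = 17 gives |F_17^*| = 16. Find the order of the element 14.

The order of 14 must divide p − 1 = 16 = 2^4.
Divisors: 1, 2, 4, 8, 16.
Check each in increasing order: 14^1 ≡ 14;  14^2 ≡ 9;  14^4 ≡ 13;  14^8 ≡ 16;  14^16 ≡ 1.
Smallest exponent giving 1 is 16.

16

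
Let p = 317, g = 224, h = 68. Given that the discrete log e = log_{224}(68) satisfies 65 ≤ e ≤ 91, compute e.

91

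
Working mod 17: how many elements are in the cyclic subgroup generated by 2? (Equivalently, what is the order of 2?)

8

The order of 2 must divide p − 1 = 16 = 2^4.
Divisors: 1, 2, 4, 8, 16.
Check each in increasing order: 2^1 ≡ 2;  2^2 ≡ 4;  2^4 ≡ 16;  2^8 ≡ 1.
Smallest exponent giving 1 is 8.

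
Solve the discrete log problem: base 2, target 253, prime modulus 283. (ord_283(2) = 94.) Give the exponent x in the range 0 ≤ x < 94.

Baby-step giant-step with m = ceil(sqrt(94)) = 10.
Baby table (2^j mod 283 for j=0..9):
  0:1  1:2  2:4  3:8  4:16  5:32  6:64  7:128
  8:256  9:229
Giant step factor: 2^(-10) ≡ 207 (mod 283).
Scan 253·207^i mod 283 for i = 0, 1, …:
  i=0: 253   i=1: 16
Match at i=1, j=4: x = 1·10 + 4 = 14.

14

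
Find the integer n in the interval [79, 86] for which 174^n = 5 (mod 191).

80

Compute 174^79 mod 191 = 157, then multiply by 174 repeatedly:
  174^79=157  174^80=5
Found 5 at exponent 80.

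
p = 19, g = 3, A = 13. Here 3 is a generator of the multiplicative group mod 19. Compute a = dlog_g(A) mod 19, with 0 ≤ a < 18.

Successive powers of 3 modulo 19:
  3^0=1  3^1=3  3^2=9  3^3=8  3^4=5  3^5=15
  3^6=7  3^7=2  3^8=6  3^9=18  3^10=16  3^11=10
  3^12=11  3^13=14  3^14=4  3^15=12  3^16=17  3^17=13
So 3^17 ≡ 13 (mod 19), giving a = 17.

17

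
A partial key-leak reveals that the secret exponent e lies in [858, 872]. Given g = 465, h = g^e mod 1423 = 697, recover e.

870

Compute 465^858 mod 1423 = 540, then multiply by 465 repeatedly:
  465^858=540  465^859=652  465^860=81  465^861=667  465^862=1364
  465^863=1025  465^864=1343  465^865=1221  465^866=1411  465^867=112
  465^868=852  465^869=586  465^870=697
Found 697 at exponent 870.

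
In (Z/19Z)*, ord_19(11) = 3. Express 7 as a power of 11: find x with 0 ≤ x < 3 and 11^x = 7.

Successive powers of 11 modulo 19:
  11^0=1  11^1=11  11^2=7
So 11^2 ≡ 7 (mod 19), giving x = 2.

2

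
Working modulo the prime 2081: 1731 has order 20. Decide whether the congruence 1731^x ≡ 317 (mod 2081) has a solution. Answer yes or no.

317 ∈ ⟨1731⟩ iff 317^20 ≡ 1 (mod 2081), since |⟨1731⟩| = 20.
317^20 mod 2081 = 1888.
Since 1888 ≠ 1, 317 does not lie in the subgroup.

no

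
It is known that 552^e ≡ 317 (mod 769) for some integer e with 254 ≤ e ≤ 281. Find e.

280

Compute 552^254 mod 769 = 2, then multiply by 552 repeatedly:
  552^254=2  552^255=335  552^256=360  552^257=318  552^258=204
  552^259=334  552^260=577  552^261=138  552^262=45  552^263=232
  552^264=410  552^265=234  552^266=745  552^267=594  552^268=294
  552^269=29  552^270=628  552^271=606  552^272=766  552^273=651
  552^274=229  552^275=292  552^276=463  552^277=268  552^278=288
  552^279=562  552^280=317
Found 317 at exponent 280.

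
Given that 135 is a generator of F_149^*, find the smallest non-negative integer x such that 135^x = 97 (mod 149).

137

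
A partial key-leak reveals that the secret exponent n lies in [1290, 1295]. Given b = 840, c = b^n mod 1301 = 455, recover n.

1291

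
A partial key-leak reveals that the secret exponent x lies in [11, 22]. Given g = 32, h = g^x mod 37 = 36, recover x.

18

Compute 32^11 mod 37 = 35, then multiply by 32 repeatedly:
  32^11=35  32^12=10  32^13=24  32^14=28  32^15=8
  32^16=34  32^17=15  32^18=36
Found 36 at exponent 18.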